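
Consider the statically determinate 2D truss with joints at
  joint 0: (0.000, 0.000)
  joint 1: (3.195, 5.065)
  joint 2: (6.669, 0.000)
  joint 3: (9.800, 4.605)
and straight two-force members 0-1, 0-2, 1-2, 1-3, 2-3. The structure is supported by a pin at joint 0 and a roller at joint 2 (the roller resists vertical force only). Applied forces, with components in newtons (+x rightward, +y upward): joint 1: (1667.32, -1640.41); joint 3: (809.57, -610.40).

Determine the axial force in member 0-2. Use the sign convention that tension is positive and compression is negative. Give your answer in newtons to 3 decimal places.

N=4 nodes, M=5 members, R=3 reactions → 2N=8, M+R=8
member 0 (0-1): L=5.9885, (cx,cy)=(0.5335,0.8458)
member 1 (0-2): L=6.6690, (cx,cy)=(1.0000,0.0000)
member 2 (1-2): L=6.1419, (cx,cy)=(0.5656,-0.8247)
member 3 (1-3): L=6.6210, (cx,cy)=(0.9976,-0.0695)
member 4 (2-3): L=5.5686, (cx,cy)=(0.5623,0.8270)
solve A·x = −loads:
  F[0-1] = +1486.6325 N (tension)
  F[0-2] = +1683.7393 N (tension)
  F[1-2] = -3612.6398 N (compression)
  F[1-3] = +1172.0560 N (tension)
  F[2-3] = -639.6566 N (compression)
  Rx@0 = -2476.8900 N
  Ry@0 = -1257.3735 N
  Ry@2 = +3508.1835 N

1683.739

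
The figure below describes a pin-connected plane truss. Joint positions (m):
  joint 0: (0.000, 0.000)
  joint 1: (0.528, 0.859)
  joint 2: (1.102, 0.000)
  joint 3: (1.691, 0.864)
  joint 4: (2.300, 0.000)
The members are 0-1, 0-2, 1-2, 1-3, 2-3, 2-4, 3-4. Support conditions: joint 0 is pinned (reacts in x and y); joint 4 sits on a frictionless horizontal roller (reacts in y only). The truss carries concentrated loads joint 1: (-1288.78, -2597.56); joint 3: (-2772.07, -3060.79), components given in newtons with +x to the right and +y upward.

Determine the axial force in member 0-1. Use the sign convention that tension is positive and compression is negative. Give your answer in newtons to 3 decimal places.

-5087.691

N=5 nodes, M=7 members, R=3 reactions → 2N=10, M+R=10
member 0 (0-1): L=1.0083, (cx,cy)=(0.5237,0.8519)
member 1 (0-2): L=1.1020, (cx,cy)=(1.0000,0.0000)
member 2 (1-2): L=1.0331, (cx,cy)=(0.5556,-0.8315)
member 3 (1-3): L=1.1630, (cx,cy)=(1.0000,0.0043)
member 4 (2-3): L=1.0457, (cx,cy)=(0.5633,0.8263)
member 5 (2-4): L=1.1980, (cx,cy)=(1.0000,0.0000)
member 6 (3-4): L=1.0571, (cx,cy)=(0.5761,-0.8174)
solve A·x = −loads:
  F[0-1] = -5087.6913 N (compression)
  F[0-2] = -1396.6567 N (compression)
  F[1-2] = +2075.7951 N (tension)
  F[1-3] = -2528.7346 N (compression)
  F[2-3] = -2088.8245 N (compression)
  F[2-4] = +933.2291 N (tension)
  F[3-4] = -1619.8352 N (compression)
  Rx@0 = +4060.8500 N
  Ry@0 = +4334.3600 N
  Ry@4 = +1323.9900 N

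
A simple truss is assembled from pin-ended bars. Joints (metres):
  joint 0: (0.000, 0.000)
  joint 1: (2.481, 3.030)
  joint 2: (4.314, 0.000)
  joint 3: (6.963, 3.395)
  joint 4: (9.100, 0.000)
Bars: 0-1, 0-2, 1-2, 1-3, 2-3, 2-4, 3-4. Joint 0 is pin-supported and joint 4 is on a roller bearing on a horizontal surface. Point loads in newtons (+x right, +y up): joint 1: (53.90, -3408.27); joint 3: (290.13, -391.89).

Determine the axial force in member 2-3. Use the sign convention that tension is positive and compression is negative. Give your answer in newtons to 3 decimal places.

N=5 nodes, M=7 members, R=3 reactions → 2N=10, M+R=10
member 0 (0-1): L=3.9162, (cx,cy)=(0.6335,0.7737)
member 1 (0-2): L=4.3140, (cx,cy)=(1.0000,0.0000)
member 2 (1-2): L=3.5413, (cx,cy)=(0.5176,-0.8556)
member 3 (1-3): L=4.4968, (cx,cy)=(0.9967,0.0812)
member 4 (2-3): L=4.3062, (cx,cy)=(0.6152,0.7884)
member 5 (2-4): L=4.7860, (cx,cy)=(1.0000,0.0000)
member 6 (3-4): L=4.0116, (cx,cy)=(0.5327,-0.8463)
solve A·x = −loads:
  F[0-1] = -3159.9227 N (compression)
  F[0-2] = +2345.9350 N (tension)
  F[1-2] = -1259.5622 N (compression)
  F[1-3] = -1408.4944 N (compression)
  F[2-3] = +1366.9502 N (tension)
  F[2-4] = +853.0815 N (tension)
  F[3-4] = -1601.4071 N (compression)
  Rx@0 = -344.0300 N
  Ry@0 = +2444.8901 N
  Ry@4 = +1355.2699 N

1366.950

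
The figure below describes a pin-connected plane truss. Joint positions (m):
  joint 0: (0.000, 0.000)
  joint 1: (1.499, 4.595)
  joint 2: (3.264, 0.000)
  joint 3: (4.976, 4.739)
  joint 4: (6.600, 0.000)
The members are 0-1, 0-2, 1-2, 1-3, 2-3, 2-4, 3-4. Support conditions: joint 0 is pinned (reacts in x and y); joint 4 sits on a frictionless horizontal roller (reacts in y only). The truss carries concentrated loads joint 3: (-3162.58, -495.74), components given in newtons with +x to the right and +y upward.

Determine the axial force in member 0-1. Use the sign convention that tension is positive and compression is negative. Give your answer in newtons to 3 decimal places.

N=5 nodes, M=7 members, R=3 reactions → 2N=10, M+R=10
member 0 (0-1): L=4.8333, (cx,cy)=(0.3101,0.9507)
member 1 (0-2): L=3.2640, (cx,cy)=(1.0000,0.0000)
member 2 (1-2): L=4.9223, (cx,cy)=(0.3586,-0.9335)
member 3 (1-3): L=3.4800, (cx,cy)=(0.9991,0.0414)
member 4 (2-3): L=5.0388, (cx,cy)=(0.3398,0.9405)
member 5 (2-4): L=3.3360, (cx,cy)=(1.0000,0.0000)
member 6 (3-4): L=5.0095, (cx,cy)=(0.3242,-0.9460)
solve A·x = −loads:
  F[0-1] = -2516.9160 N (compression)
  F[0-2] = -2381.9875 N (compression)
  F[1-2] = +2489.0337 N (tension)
  F[1-3] = -1674.5212 N (compression)
  F[2-3] = -2470.4892 N (compression)
  F[2-4] = -650.1039 N (compression)
  F[3-4] = +2005.3705 N (tension)
  Rx@0 = +3162.5800 N
  Ry@0 = +2392.8104 N
  Ry@4 = -1897.0704 N

-2516.916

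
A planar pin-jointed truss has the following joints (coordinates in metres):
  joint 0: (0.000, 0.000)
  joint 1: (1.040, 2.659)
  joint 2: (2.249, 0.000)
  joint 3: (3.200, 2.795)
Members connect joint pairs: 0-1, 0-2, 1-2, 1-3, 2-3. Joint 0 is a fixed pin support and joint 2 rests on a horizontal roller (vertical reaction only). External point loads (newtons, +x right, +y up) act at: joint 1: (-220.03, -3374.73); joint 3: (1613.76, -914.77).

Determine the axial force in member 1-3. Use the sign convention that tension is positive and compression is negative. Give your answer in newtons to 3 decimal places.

1971.049

N=4 nodes, M=5 members, R=3 reactions → 2N=8, M+R=8
member 0 (0-1): L=2.8551, (cx,cy)=(0.3643,0.9313)
member 1 (0-2): L=2.2490, (cx,cy)=(1.0000,0.0000)
member 2 (1-2): L=2.9210, (cx,cy)=(0.4139,-0.9103)
member 3 (1-3): L=2.1643, (cx,cy)=(0.9980,0.0628)
member 4 (2-3): L=2.9524, (cx,cy)=(0.3221,0.9467)
solve A·x = −loads:
  F[0-1] = +341.5133 N (tension)
  F[0-2] = +1269.3324 N (tension)
  F[1-2] = -3920.5170 N (compression)
  F[1-3] = +1971.0490 N (tension)
  F[2-3] = -1097.1029 N (compression)
  Rx@0 = -1393.7300 N
  Ry@0 = -318.0512 N
  Ry@2 = +4607.5512 N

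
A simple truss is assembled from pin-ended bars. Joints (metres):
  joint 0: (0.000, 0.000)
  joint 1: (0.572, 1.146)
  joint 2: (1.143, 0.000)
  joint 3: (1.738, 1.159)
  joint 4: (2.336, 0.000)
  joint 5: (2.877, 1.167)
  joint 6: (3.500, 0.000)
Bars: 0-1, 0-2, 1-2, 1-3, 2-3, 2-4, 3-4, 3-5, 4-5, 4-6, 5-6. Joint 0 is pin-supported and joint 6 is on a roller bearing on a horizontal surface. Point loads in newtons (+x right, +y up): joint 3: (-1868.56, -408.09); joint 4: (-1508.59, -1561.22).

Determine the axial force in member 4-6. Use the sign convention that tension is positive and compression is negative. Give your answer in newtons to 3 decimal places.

N=7 nodes, M=11 members, R=3 reactions → 2N=14, M+R=14
member 0 (0-1): L=1.2808, (cx,cy)=(0.4466,0.8947)
member 1 (0-2): L=1.1430, (cx,cy)=(1.0000,0.0000)
member 2 (1-2): L=1.2804, (cx,cy)=(0.4460,-0.8951)
member 3 (1-3): L=1.1661, (cx,cy)=(0.9999,0.0111)
member 4 (2-3): L=1.3028, (cx,cy)=(0.4567,0.8896)
member 5 (2-4): L=1.1930, (cx,cy)=(1.0000,0.0000)
member 6 (3-4): L=1.3042, (cx,cy)=(0.4585,-0.8887)
member 7 (3-5): L=1.1390, (cx,cy)=(1.0000,0.0070)
member 8 (4-5): L=1.2863, (cx,cy)=(0.4206,0.9073)
member 9 (4-6): L=1.1640, (cx,cy)=(1.0000,0.0000)
member 10 (5-6): L=1.3229, (cx,cy)=(0.4709,-0.8822)
solve A·x = −loads:
  F[0-1] = -1501.4672 N (compression)
  F[0-2] = -2706.6115 N (compression)
  F[1-2] = +1484.3456 N (tension)
  F[1-3] = -1332.5854 N (compression)
  F[2-3] = -1493.4116 N (compression)
  F[2-4] = -1362.5971 N (compression)
  F[3-4] = +1047.5440 N (tension)
  F[3-5] = -626.3342 N (compression)
  F[4-5] = +694.7209 N (tension)
  F[4-6] = +334.1289 N (tension)
  F[5-6] = -709.4916 N (compression)
  Rx@0 = +3377.1500 N
  Ry@0 = +1343.4216 N
  Ry@6 = +625.8884 N

334.129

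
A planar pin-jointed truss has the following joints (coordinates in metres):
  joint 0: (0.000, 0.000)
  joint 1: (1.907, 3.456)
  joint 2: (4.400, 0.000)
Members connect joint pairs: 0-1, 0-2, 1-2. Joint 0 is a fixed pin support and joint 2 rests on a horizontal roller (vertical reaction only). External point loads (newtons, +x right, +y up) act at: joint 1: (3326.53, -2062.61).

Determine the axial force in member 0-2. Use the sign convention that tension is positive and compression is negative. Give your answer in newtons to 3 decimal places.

N=3 nodes, M=3 members, R=3 reactions → 2N=6, M+R=6
member 0 (0-1): L=3.9472, (cx,cy)=(0.4831,0.8756)
member 1 (0-2): L=4.4000, (cx,cy)=(1.0000,0.0000)
member 2 (1-2): L=4.2613, (cx,cy)=(0.5850,-0.8110)
solve A·x = −loads:
  F[0-1] = +1649.4535 N (tension)
  F[0-2] = +2529.6390 N (tension)
  F[1-2] = -4323.9639 N (compression)
  Rx@0 = -3326.5300 N
  Ry@0 = -1444.1820 N
  Ry@2 = +3506.7920 N

2529.639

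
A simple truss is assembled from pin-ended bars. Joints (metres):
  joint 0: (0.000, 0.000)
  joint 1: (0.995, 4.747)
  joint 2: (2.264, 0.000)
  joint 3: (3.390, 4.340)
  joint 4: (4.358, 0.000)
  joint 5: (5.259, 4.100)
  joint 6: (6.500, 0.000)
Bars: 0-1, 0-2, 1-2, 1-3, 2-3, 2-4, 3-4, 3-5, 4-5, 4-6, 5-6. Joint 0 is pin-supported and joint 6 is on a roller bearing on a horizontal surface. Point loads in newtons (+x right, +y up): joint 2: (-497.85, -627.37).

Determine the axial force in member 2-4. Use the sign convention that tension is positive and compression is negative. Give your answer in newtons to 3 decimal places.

N=7 nodes, M=11 members, R=3 reactions → 2N=14, M+R=14
member 0 (0-1): L=4.8502, (cx,cy)=(0.2051,0.9787)
member 1 (0-2): L=2.2640, (cx,cy)=(1.0000,0.0000)
member 2 (1-2): L=4.9137, (cx,cy)=(0.2583,-0.9661)
member 3 (1-3): L=2.4293, (cx,cy)=(0.9859,-0.1675)
member 4 (2-3): L=4.4837, (cx,cy)=(0.2511,0.9680)
member 5 (2-4): L=2.0940, (cx,cy)=(1.0000,0.0000)
member 6 (3-4): L=4.4466, (cx,cy)=(0.2177,-0.9760)
member 7 (3-5): L=1.8843, (cx,cy)=(0.9919,-0.1274)
member 8 (4-5): L=4.1978, (cx,cy)=(0.2146,0.9767)
member 9 (4-6): L=2.1420, (cx,cy)=(1.0000,0.0000)
member 10 (5-6): L=4.2837, (cx,cy)=(0.2897,-0.9571)
solve A·x = −loads:
  F[0-1] = -417.7371 N (compression)
  F[0-2] = -412.1521 N (compression)
  F[1-2] = +459.1421 N (tension)
  F[1-3] = -207.2036 N (compression)
  F[2-3] = +189.8893 N (tension)
  F[2-4] = +156.5876 N (tension)
  F[3-4] = -209.2795 N (compression)
  F[3-5] = -111.9407 N (compression)
  F[4-5] = +209.1344 N (tension)
  F[4-6] = +66.1416 N (tension)
  F[5-6] = -228.3084 N (compression)
  Rx@0 = +497.8500 N
  Ry@0 = +408.8522 N
  Ry@6 = +218.5178 N

156.588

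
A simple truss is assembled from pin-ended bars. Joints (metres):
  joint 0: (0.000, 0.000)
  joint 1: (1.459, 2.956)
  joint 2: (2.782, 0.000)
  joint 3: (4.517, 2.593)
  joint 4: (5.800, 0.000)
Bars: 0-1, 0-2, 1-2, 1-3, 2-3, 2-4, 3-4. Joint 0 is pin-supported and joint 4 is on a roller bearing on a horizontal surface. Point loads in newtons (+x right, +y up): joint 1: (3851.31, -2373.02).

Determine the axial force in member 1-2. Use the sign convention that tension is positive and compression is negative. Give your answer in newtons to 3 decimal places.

N=5 nodes, M=7 members, R=3 reactions → 2N=10, M+R=10
member 0 (0-1): L=3.2965, (cx,cy)=(0.4426,0.8967)
member 1 (0-2): L=2.7820, (cx,cy)=(1.0000,0.0000)
member 2 (1-2): L=3.2386, (cx,cy)=(0.4085,-0.9128)
member 3 (1-3): L=3.0795, (cx,cy)=(0.9930,-0.1179)
member 4 (2-3): L=3.1199, (cx,cy)=(0.5561,0.8311)
member 5 (2-4): L=3.0180, (cx,cy)=(1.0000,0.0000)
member 6 (3-4): L=2.8930, (cx,cy)=(0.4435,-0.8963)
solve A·x = −loads:
  F[0-1] = +208.2670 N (tension)
  F[0-2] = +3759.1317 N (tension)
  F[1-2] = -2445.5053 N (compression)
  F[1-3] = -2779.4843 N (compression)
  F[2-3] = +2685.7250 N (tension)
  F[2-4] = +1266.5616 N (tension)
  F[3-4] = -2855.9829 N (compression)
  Rx@0 = -3851.3100 N
  Ry@0 = -186.7573 N
  Ry@4 = +2559.7773 N

-2445.505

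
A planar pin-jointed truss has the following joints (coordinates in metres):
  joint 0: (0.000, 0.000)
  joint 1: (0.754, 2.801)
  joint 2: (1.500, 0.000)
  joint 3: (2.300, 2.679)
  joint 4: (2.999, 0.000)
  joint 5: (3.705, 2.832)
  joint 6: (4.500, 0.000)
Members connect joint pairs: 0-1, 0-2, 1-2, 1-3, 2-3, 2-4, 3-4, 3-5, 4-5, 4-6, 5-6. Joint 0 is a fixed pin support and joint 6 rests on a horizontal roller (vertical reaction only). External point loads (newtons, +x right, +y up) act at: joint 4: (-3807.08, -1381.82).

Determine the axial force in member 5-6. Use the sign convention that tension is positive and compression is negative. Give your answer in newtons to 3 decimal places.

-956.504

N=7 nodes, M=11 members, R=3 reactions → 2N=14, M+R=14
member 0 (0-1): L=2.9007, (cx,cy)=(0.2599,0.9656)
member 1 (0-2): L=1.5000, (cx,cy)=(1.0000,0.0000)
member 2 (1-2): L=2.8986, (cx,cy)=(0.2574,-0.9663)
member 3 (1-3): L=1.5508, (cx,cy)=(0.9969,-0.0787)
member 4 (2-3): L=2.7959, (cx,cy)=(0.2861,0.9582)
member 5 (2-4): L=1.4990, (cx,cy)=(1.0000,0.0000)
member 6 (3-4): L=2.7687, (cx,cy)=(0.2525,-0.9676)
member 7 (3-5): L=1.4133, (cx,cy)=(0.9941,0.1083)
member 8 (4-5): L=2.9187, (cx,cy)=(0.2419,0.9703)
member 9 (4-6): L=1.5010, (cx,cy)=(1.0000,0.0000)
member 10 (5-6): L=2.9415, (cx,cy)=(0.2703,-0.9628)
solve A·x = −loads:
  F[0-1] = -477.3213 N (compression)
  F[0-2] = -3683.0068 N (compression)
  F[1-2] = +497.5707 N (tension)
  F[1-3] = -252.9128 N (compression)
  F[2-3] = -501.7900 N (compression)
  F[2-4] = -3411.3721 N (compression)
  F[3-4] = +419.8805 N (tension)
  F[3-5] = -504.6795 N (compression)
  F[4-5] = +1005.3980 N (tension)
  F[4-6] = +258.5171 N (tension)
  F[5-6] = -956.5038 N (compression)
  Rx@0 = +3807.0800 N
  Ry@0 = +460.9137 N
  Ry@6 = +920.9063 N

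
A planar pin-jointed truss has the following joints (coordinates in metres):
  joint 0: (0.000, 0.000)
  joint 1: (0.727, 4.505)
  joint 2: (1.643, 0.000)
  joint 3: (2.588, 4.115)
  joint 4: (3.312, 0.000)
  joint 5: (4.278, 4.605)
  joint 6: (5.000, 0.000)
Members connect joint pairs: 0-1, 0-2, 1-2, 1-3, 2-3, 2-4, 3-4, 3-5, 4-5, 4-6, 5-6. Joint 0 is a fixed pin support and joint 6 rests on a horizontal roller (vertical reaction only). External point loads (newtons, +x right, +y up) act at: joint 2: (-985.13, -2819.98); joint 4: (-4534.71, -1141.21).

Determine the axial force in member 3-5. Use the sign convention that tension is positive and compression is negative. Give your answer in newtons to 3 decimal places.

-683.752

N=7 nodes, M=11 members, R=3 reactions → 2N=14, M+R=14
member 0 (0-1): L=4.5633, (cx,cy)=(0.1593,0.9872)
member 1 (0-2): L=1.6430, (cx,cy)=(1.0000,0.0000)
member 2 (1-2): L=4.5972, (cx,cy)=(0.1993,-0.9799)
member 3 (1-3): L=1.9014, (cx,cy)=(0.9787,-0.2051)
member 4 (2-3): L=4.2221, (cx,cy)=(0.2238,0.9746)
member 5 (2-4): L=1.6690, (cx,cy)=(1.0000,0.0000)
member 6 (3-4): L=4.1782, (cx,cy)=(0.1733,-0.9849)
member 7 (3-5): L=1.7596, (cx,cy)=(0.9604,0.2785)
member 8 (4-5): L=4.7052, (cx,cy)=(0.2053,0.9787)
member 9 (4-6): L=1.6880, (cx,cy)=(1.0000,0.0000)
member 10 (5-6): L=4.6613, (cx,cy)=(0.1549,-0.9879)
solve A·x = −loads:
  F[0-1] = -2308.0865 N (compression)
  F[0-2] = -5152.1269 N (compression)
  F[1-2] = +2510.8582 N (tension)
  F[1-3] = -886.8634 N (compression)
  F[2-3] = +368.8261 N (tension)
  F[2-4] = -3749.2534 N (compression)
  F[3-4] = -743.0188 N (compression)
  F[3-5] = -683.7525 N (compression)
  F[4-5] = +1913.7550 N (tension)
  F[4-6] = +263.8056 N (tension)
  F[5-6] = -1703.1379 N (compression)
  Rx@0 = +5519.8400 N
  Ry@0 = +2278.6071 N
  Ry@6 = +1682.5829 N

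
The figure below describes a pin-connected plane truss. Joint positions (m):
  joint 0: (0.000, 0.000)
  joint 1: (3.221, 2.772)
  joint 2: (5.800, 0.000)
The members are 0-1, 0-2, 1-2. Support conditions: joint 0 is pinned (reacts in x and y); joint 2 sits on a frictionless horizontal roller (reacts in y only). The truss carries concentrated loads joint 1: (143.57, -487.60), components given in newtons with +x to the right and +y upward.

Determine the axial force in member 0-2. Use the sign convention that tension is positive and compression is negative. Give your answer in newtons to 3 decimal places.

N=3 nodes, M=3 members, R=3 reactions → 2N=6, M+R=6
member 0 (0-1): L=4.2496, (cx,cy)=(0.7580,0.6523)
member 1 (0-2): L=5.8000, (cx,cy)=(1.0000,0.0000)
member 2 (1-2): L=3.7862, (cx,cy)=(0.6812,-0.7321)
solve A·x = −loads:
  F[0-1] = -227.1914 N (compression)
  F[0-2] = +315.7718 N (tension)
  F[1-2] = -463.5796 N (compression)
  Rx@0 = -143.5700 N
  Ry@0 = +148.1973 N
  Ry@2 = +339.4027 N

315.772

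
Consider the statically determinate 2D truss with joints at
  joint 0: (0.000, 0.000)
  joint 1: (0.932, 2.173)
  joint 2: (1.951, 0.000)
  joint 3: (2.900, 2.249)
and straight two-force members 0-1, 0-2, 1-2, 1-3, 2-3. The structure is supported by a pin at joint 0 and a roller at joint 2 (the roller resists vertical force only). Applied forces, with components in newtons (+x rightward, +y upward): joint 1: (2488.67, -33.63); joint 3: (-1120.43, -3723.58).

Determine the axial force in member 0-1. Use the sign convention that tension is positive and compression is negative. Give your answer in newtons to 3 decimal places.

N=4 nodes, M=5 members, R=3 reactions → 2N=8, M+R=8
member 0 (0-1): L=2.3644, (cx,cy)=(0.3942,0.9190)
member 1 (0-2): L=1.9510, (cx,cy)=(1.0000,0.0000)
member 2 (1-2): L=2.4001, (cx,cy)=(0.4246,-0.9054)
member 3 (1-3): L=1.9695, (cx,cy)=(0.9993,0.0386)
member 4 (2-3): L=2.4410, (cx,cy)=(0.3888,0.9213)
solve A·x = −loads:
  F[0-1] = +3562.3559 N (tension)
  F[0-2] = -35.9499 N (compression)
  F[1-2] = -3633.6285 N (compression)
  F[1-3] = +458.6007 N (tension)
  F[2-3] = -4060.7158 N (compression)
  Rx@0 = -1368.2400 N
  Ry@0 = -3273.9320 N
  Ry@2 = +7031.1420 N

3562.356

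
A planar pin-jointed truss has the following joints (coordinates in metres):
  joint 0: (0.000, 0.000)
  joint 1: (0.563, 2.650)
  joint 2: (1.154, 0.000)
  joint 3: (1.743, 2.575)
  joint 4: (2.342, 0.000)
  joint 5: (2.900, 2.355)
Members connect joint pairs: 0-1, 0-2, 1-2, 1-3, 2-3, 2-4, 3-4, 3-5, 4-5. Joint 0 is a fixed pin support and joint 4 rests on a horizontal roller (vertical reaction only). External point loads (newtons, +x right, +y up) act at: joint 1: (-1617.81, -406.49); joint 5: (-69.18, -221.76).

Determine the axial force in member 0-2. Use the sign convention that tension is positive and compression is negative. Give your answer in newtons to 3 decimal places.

N=6 nodes, M=9 members, R=3 reactions → 2N=12, M+R=12
member 0 (0-1): L=2.7091, (cx,cy)=(0.2078,0.9782)
member 1 (0-2): L=1.1540, (cx,cy)=(1.0000,0.0000)
member 2 (1-2): L=2.7151, (cx,cy)=(0.2177,-0.9760)
member 3 (1-3): L=1.1824, (cx,cy)=(0.9980,-0.0634)
member 4 (2-3): L=2.6415, (cx,cy)=(0.2230,0.9748)
member 5 (2-4): L=1.1880, (cx,cy)=(1.0000,0.0000)
member 6 (3-4): L=2.6438, (cx,cy)=(0.2266,-0.9740)
member 7 (3-5): L=1.1777, (cx,cy)=(0.9824,-0.1868)
member 8 (4-5): L=2.4202, (cx,cy)=(0.2306,0.9731)
solve A·x = −loads:
  F[0-1] = -2204.1927 N (compression)
  F[0-2] = -1228.9265 N (compression)
  F[1-2] = +1741.7285 N (tension)
  F[1-3] = +782.1973 N (tension)
  F[2-3] = -1743.8705 N (compression)
  F[2-4] = -460.9557 N (compression)
  F[3-4] = +1799.4026 N (tension)
  F[3-5] = -16.2036 N (compression)
  F[4-5] = -231.0106 N (compression)
  Rx@0 = +1686.9900 N
  Ry@0 = +2156.0713 N
  Ry@4 = -1527.8213 N

-1228.927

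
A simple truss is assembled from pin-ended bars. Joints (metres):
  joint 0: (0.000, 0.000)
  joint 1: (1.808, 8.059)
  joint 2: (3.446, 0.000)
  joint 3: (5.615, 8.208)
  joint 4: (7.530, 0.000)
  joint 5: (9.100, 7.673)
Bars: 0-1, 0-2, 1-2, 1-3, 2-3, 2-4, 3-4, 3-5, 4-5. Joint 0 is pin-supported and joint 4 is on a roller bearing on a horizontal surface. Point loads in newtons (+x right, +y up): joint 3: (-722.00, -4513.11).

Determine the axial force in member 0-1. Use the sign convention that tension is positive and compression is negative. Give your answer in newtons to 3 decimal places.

-1982.857

N=6 nodes, M=9 members, R=3 reactions → 2N=12, M+R=12
member 0 (0-1): L=8.2593, (cx,cy)=(0.2189,0.9757)
member 1 (0-2): L=3.4460, (cx,cy)=(1.0000,0.0000)
member 2 (1-2): L=8.2238, (cx,cy)=(0.1992,-0.9800)
member 3 (1-3): L=3.8099, (cx,cy)=(0.9992,0.0391)
member 4 (2-3): L=8.4897, (cx,cy)=(0.2555,0.9668)
member 5 (2-4): L=4.0840, (cx,cy)=(1.0000,0.0000)
member 6 (3-4): L=8.4284, (cx,cy)=(0.2272,-0.9738)
member 7 (3-5): L=3.5258, (cx,cy)=(0.9884,-0.1517)
member 8 (4-5): L=7.8320, (cx,cy)=(0.2005,0.9797)
solve A·x = −loads:
  F[0-1] = -1982.8567 N (compression)
  F[0-2] = -287.9442 N (compression)
  F[1-2] = +1941.5438 N (tension)
  F[1-3] = -821.3980 N (compression)
  F[2-3] = -1967.9517 N (compression)
  F[2-4] = +601.5510 N (tension)
  F[3-4] = -2647.5887 N (compression)
  F[3-5] = +0.0000 N (tension)
  F[4-5] = -0.0000 N (compression)
  Rx@0 = +722.0000 N
  Ry@0 = +1934.7652 N
  Ry@4 = +2578.3448 N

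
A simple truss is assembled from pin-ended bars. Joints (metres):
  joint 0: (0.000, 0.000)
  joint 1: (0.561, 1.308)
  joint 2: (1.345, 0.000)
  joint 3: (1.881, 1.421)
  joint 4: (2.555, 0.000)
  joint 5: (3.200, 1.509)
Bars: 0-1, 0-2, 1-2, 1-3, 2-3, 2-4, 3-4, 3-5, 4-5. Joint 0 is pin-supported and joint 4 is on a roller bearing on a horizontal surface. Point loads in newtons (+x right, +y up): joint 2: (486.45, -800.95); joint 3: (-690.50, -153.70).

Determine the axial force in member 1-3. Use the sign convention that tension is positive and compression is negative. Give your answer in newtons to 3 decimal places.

N=6 nodes, M=9 members, R=3 reactions → 2N=12, M+R=12
member 0 (0-1): L=1.4232, (cx,cy)=(0.3942,0.9190)
member 1 (0-2): L=1.3450, (cx,cy)=(1.0000,0.0000)
member 2 (1-2): L=1.5250, (cx,cy)=(0.5141,-0.8577)
member 3 (1-3): L=1.3248, (cx,cy)=(0.9964,0.0853)
member 4 (2-3): L=1.5187, (cx,cy)=(0.3529,0.9357)
member 5 (2-4): L=1.2100, (cx,cy)=(1.0000,0.0000)
member 6 (3-4): L=1.5727, (cx,cy)=(0.4286,-0.9035)
member 7 (3-5): L=1.3219, (cx,cy)=(0.9978,0.0666)
member 8 (4-5): L=1.6411, (cx,cy)=(0.3930,0.9195)
solve A·x = −loads:
  F[0-1] = -874.7121 N (compression)
  F[0-2] = +140.7385 N (tension)
  F[1-2] = +858.7620 N (tension)
  F[1-3] = -789.1624 N (compression)
  F[2-3] = +68.7960 N (tension)
  F[2-4] = +71.5067 N (tension)
  F[3-4] = -166.8568 N (compression)
  F[3-5] = -0.0000 N (compression)
  F[4-5] = +0.0000 N (tension)
  Rx@0 = +204.0500 N
  Ry@0 = +803.8919 N
  Ry@4 = +150.7581 N

-789.162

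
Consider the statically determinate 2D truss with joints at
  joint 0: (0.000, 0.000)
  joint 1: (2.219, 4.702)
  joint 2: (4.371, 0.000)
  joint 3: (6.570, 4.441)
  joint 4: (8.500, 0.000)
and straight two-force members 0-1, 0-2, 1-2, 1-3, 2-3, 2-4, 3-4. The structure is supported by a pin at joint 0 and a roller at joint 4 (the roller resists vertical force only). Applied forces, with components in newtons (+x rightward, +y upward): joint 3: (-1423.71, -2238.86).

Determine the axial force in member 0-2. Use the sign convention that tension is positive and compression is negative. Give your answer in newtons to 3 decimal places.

N=5 nodes, M=7 members, R=3 reactions → 2N=10, M+R=10
member 0 (0-1): L=5.1993, (cx,cy)=(0.4268,0.9044)
member 1 (0-2): L=4.3710, (cx,cy)=(1.0000,0.0000)
member 2 (1-2): L=5.1711, (cx,cy)=(0.4162,-0.9093)
member 3 (1-3): L=4.3588, (cx,cy)=(0.9982,-0.0599)
member 4 (2-3): L=4.9556, (cx,cy)=(0.4437,0.8962)
member 5 (2-4): L=4.1290, (cx,cy)=(1.0000,0.0000)
member 6 (3-4): L=4.8422, (cx,cy)=(0.3986,-0.9171)
solve A·x = −loads:
  F[0-1] = -1384.6377 N (compression)
  F[0-2] = -832.7634 N (compression)
  F[1-2] = +1456.0777 N (tension)
  F[1-3] = -1199.0621 N (compression)
  F[2-3] = -1477.4189 N (compression)
  F[2-4] = +428.7896 N (tension)
  F[3-4] = -1075.8064 N (compression)
  Rx@0 = +1423.7100 N
  Ry@0 = +1252.1995 N
  Ry@4 = +986.6605 N

-832.763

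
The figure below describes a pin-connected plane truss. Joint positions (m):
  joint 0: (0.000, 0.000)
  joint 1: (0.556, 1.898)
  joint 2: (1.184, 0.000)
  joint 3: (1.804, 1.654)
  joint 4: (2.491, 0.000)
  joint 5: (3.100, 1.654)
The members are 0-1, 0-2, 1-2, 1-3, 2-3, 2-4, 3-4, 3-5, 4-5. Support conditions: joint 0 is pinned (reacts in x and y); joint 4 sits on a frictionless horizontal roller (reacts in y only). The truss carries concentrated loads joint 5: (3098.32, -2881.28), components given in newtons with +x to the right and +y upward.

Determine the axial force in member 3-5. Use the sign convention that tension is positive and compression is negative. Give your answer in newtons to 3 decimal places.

4159.202

N=6 nodes, M=9 members, R=3 reactions → 2N=12, M+R=12
member 0 (0-1): L=1.9778, (cx,cy)=(0.2811,0.9597)
member 1 (0-2): L=1.1840, (cx,cy)=(1.0000,0.0000)
member 2 (1-2): L=1.9992, (cx,cy)=(0.3141,-0.9494)
member 3 (1-3): L=1.2716, (cx,cy)=(0.9814,-0.1919)
member 4 (2-3): L=1.7664, (cx,cy)=(0.3510,0.9364)
member 5 (2-4): L=1.3070, (cx,cy)=(1.0000,0.0000)
member 6 (3-4): L=1.7910, (cx,cy)=(0.3836,-0.9235)
member 7 (3-5): L=1.2960, (cx,cy)=(1.0000,0.0000)
member 8 (4-5): L=1.7626, (cx,cy)=(0.3455,0.9384)
solve A·x = −loads:
  F[0-1] = +2877.7265 N (tension)
  F[0-2] = +2289.3165 N (tension)
  F[1-2] = -3288.2366 N (compression)
  F[1-3] = +1876.7985 N (tension)
  F[2-3] = +3333.9078 N (tension)
  F[2-4] = +86.1959 N (tension)
  F[3-4] = -2990.4200 N (compression)
  F[3-5] = +4159.2024 N (tension)
  F[4-5] = -3070.3821 N (compression)
  Rx@0 = -3098.3200 N
  Ry@0 = -2761.6703 N
  Ry@4 = +5642.9503 N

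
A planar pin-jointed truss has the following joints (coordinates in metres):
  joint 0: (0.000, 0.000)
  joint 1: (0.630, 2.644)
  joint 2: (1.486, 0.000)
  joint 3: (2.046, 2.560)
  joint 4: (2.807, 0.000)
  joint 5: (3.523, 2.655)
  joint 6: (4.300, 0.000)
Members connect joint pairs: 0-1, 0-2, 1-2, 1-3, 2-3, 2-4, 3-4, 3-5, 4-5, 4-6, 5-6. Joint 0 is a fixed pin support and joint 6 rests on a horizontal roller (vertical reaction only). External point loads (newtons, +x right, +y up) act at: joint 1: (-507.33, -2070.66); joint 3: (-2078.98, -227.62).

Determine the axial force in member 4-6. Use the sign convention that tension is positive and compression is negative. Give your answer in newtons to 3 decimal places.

-333.038

N=7 nodes, M=11 members, R=3 reactions → 2N=14, M+R=14
member 0 (0-1): L=2.7180, (cx,cy)=(0.2318,0.9728)
member 1 (0-2): L=1.4860, (cx,cy)=(1.0000,0.0000)
member 2 (1-2): L=2.7791, (cx,cy)=(0.3080,-0.9514)
member 3 (1-3): L=1.4185, (cx,cy)=(0.9982,-0.0592)
member 4 (2-3): L=2.6205, (cx,cy)=(0.2137,0.9769)
member 5 (2-4): L=1.3210, (cx,cy)=(1.0000,0.0000)
member 6 (3-4): L=2.6707, (cx,cy)=(0.2849,-0.9585)
member 7 (3-5): L=1.4801, (cx,cy)=(0.9979,0.0642)
member 8 (4-5): L=2.7499, (cx,cy)=(0.2604,0.9655)
member 9 (4-6): L=1.4930, (cx,cy)=(1.0000,0.0000)
member 10 (5-6): L=2.7664, (cx,cy)=(0.2809,-0.9597)
solve A·x = −loads:
  F[0-1] = -3532.4674 N (compression)
  F[0-2] = -1767.5324 N (compression)
  F[1-2] = +1483.2994 N (tension)
  F[1-3] = -769.6722 N (compression)
  F[2-3] = -1444.5543 N (compression)
  F[2-4] = -1001.9618 N (compression)
  F[3-4] = +1230.9007 N (tension)
  F[3-5] = +652.5717 N (tension)
  F[4-5] = -1222.0248 N (compression)
  F[4-6] = -333.0379 N (compression)
  F[5-6] = +1185.7184 N (tension)
  Rx@0 = +2586.3100 N
  Ry@0 = +3436.2667 N
  Ry@6 = -1137.9867 N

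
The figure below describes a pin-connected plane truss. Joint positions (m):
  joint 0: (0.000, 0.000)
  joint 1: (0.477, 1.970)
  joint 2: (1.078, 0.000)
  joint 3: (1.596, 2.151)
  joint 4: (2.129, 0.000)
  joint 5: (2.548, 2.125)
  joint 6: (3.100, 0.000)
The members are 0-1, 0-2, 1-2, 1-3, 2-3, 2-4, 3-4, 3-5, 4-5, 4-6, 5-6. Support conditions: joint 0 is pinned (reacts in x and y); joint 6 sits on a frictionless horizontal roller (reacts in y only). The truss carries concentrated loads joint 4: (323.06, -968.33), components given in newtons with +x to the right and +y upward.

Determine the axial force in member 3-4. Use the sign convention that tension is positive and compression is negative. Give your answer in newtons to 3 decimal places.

N=7 nodes, M=11 members, R=3 reactions → 2N=14, M+R=14
member 0 (0-1): L=2.0269, (cx,cy)=(0.2353,0.9719)
member 1 (0-2): L=1.0780, (cx,cy)=(1.0000,0.0000)
member 2 (1-2): L=2.0596, (cx,cy)=(0.2918,-0.9565)
member 3 (1-3): L=1.1335, (cx,cy)=(0.9872,0.1597)
member 4 (2-3): L=2.2125, (cx,cy)=(0.2341,0.9722)
member 5 (2-4): L=1.0510, (cx,cy)=(1.0000,0.0000)
member 6 (3-4): L=2.2161, (cx,cy)=(0.2405,-0.9706)
member 7 (3-5): L=0.9524, (cx,cy)=(0.9996,-0.0273)
member 8 (4-5): L=2.1659, (cx,cy)=(0.1935,0.9811)
member 9 (4-6): L=0.9710, (cx,cy)=(1.0000,0.0000)
member 10 (5-6): L=2.1955, (cx,cy)=(0.2514,-0.9679)
solve A·x = −loads:
  F[0-1] = -312.0704 N (compression)
  F[0-2] = +396.5001 N (tension)
  F[1-2] = +290.3588 N (tension)
  F[1-3] = -160.2222 N (compression)
  F[2-3] = -285.6618 N (compression)
  F[2-4] = +548.1071 N (tension)
  F[3-4] = +320.9832 N (tension)
  F[3-5] = -302.3619 N (compression)
  F[4-5] = +669.4147 N (tension)
  F[4-6] = +172.7498 N (tension)
  F[5-6] = -687.0950 N (compression)
  Rx@0 = -323.0600 N
  Ry@0 = +303.3059 N
  Ry@6 = +665.0241 N

320.983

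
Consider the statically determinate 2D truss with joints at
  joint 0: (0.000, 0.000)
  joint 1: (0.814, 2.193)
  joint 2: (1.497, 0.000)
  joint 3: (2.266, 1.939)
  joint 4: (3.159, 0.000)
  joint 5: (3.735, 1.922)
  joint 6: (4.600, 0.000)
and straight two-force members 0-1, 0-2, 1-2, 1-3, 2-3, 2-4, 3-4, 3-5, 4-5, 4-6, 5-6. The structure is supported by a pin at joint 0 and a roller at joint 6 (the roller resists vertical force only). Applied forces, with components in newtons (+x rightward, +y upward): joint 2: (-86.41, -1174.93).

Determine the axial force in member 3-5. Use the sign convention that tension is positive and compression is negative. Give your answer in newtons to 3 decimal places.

-285.701

N=7 nodes, M=11 members, R=3 reactions → 2N=14, M+R=14
member 0 (0-1): L=2.3392, (cx,cy)=(0.3480,0.9375)
member 1 (0-2): L=1.4970, (cx,cy)=(1.0000,0.0000)
member 2 (1-2): L=2.2969, (cx,cy)=(0.2974,-0.9548)
member 3 (1-3): L=1.4740, (cx,cy)=(0.9850,-0.1723)
member 4 (2-3): L=2.0859, (cx,cy)=(0.3687,0.9296)
member 5 (2-4): L=1.6620, (cx,cy)=(1.0000,0.0000)
member 6 (3-4): L=2.1348, (cx,cy)=(0.4183,-0.9083)
member 7 (3-5): L=1.4691, (cx,cy)=(0.9999,-0.0116)
member 8 (4-5): L=2.0065, (cx,cy)=(0.2871,0.9579)
member 9 (4-6): L=1.4410, (cx,cy)=(1.0000,0.0000)
member 10 (5-6): L=2.1077, (cx,cy)=(0.4104,-0.9119)
solve A·x = −loads:
  F[0-1] = -845.4038 N (compression)
  F[0-2] = +207.7758 N (tension)
  F[1-2] = +934.9544 N (tension)
  F[1-3] = -580.8906 N (compression)
  F[2-3] = +303.6556 N (tension)
  F[2-4] = +460.2555 N (tension)
  F[3-4] = -417.3250 N (compression)
  F[3-5] = -285.7012 N (compression)
  F[4-5] = +395.7132 N (tension)
  F[4-6] = +172.0833 N (tension)
  F[5-6] = -419.3020 N (compression)
  Rx@0 = +86.4100 N
  Ry@0 = +792.5669 N
  Ry@6 = +382.3631 N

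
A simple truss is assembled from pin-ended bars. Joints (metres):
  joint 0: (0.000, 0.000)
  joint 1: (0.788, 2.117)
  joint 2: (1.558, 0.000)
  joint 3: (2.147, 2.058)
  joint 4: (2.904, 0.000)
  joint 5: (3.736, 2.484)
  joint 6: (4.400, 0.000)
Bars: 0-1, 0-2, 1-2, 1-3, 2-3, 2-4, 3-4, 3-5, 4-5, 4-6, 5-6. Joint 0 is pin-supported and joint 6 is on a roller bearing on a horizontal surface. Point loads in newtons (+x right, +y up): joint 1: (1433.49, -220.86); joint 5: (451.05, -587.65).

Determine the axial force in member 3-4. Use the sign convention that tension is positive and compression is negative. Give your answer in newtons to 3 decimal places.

-1030.803

N=7 nodes, M=11 members, R=3 reactions → 2N=14, M+R=14
member 0 (0-1): L=2.2589, (cx,cy)=(0.3488,0.9372)
member 1 (0-2): L=1.5580, (cx,cy)=(1.0000,0.0000)
member 2 (1-2): L=2.2527, (cx,cy)=(0.3418,-0.9398)
member 3 (1-3): L=1.3603, (cx,cy)=(0.9991,-0.0434)
member 4 (2-3): L=2.1406, (cx,cy)=(0.2752,0.9614)
member 5 (2-4): L=1.3460, (cx,cy)=(1.0000,0.0000)
member 6 (3-4): L=2.1928, (cx,cy)=(0.3452,-0.9385)
member 7 (3-5): L=1.6451, (cx,cy)=(0.9659,0.2589)
member 8 (4-5): L=2.6196, (cx,cy)=(0.3176,0.9482)
member 9 (4-6): L=1.4960, (cx,cy)=(1.0000,0.0000)
member 10 (5-6): L=2.5712, (cx,cy)=(0.2582,-0.9661)
solve A·x = −loads:
  F[0-1] = +719.5561 N (tension)
  F[0-2] = +1633.5284 N (tension)
  F[1-2] = -912.3719 N (compression)
  F[1-3] = -871.4367 N (compression)
  F[2-3] = +891.8422 N (tension)
  F[2-4] = +1076.2736 N (tension)
  F[3-4] = -1030.8027 N (compression)
  F[3-5] = -278.8830 N (compression)
  F[4-5] = +1020.2556 N (tension)
  F[4-6] = +396.3857 N (tension)
  F[5-6] = -1534.9297 N (compression)
  Rx@0 = -1884.5400 N
  Ry@0 = -674.3547 N
  Ry@6 = +1482.8647 N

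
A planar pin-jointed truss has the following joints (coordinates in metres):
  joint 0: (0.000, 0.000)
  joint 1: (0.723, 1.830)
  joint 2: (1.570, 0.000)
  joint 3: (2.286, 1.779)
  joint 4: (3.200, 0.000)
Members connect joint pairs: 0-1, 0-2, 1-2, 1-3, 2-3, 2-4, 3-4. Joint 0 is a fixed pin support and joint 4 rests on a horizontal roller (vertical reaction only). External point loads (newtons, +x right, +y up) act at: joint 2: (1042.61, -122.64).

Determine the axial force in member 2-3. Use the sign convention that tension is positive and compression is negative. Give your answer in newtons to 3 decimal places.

62.947

N=5 nodes, M=7 members, R=3 reactions → 2N=10, M+R=10
member 0 (0-1): L=1.9676, (cx,cy)=(0.3674,0.9300)
member 1 (0-2): L=1.5700, (cx,cy)=(1.0000,0.0000)
member 2 (1-2): L=2.0165, (cx,cy)=(0.4200,-0.9075)
member 3 (1-3): L=1.5638, (cx,cy)=(0.9995,-0.0326)
member 4 (2-3): L=1.9177, (cx,cy)=(0.3734,0.9277)
member 5 (2-4): L=1.6300, (cx,cy)=(1.0000,0.0000)
member 6 (3-4): L=2.0001, (cx,cy)=(0.4570,-0.8895)
solve A·x = −loads:
  F[0-1] = -67.1685 N (compression)
  F[0-2] = +1067.2907 N (tension)
  F[1-2] = +70.7930 N (tension)
  F[1-3] = -54.4450 N (compression)
  F[2-3] = +62.9468 N (tension)
  F[2-4] = +30.9138 N (tension)
  F[3-4] = -67.6470 N (compression)
  Rx@0 = -1042.6100 N
  Ry@0 = +62.4697 N
  Ry@4 = +60.1703 N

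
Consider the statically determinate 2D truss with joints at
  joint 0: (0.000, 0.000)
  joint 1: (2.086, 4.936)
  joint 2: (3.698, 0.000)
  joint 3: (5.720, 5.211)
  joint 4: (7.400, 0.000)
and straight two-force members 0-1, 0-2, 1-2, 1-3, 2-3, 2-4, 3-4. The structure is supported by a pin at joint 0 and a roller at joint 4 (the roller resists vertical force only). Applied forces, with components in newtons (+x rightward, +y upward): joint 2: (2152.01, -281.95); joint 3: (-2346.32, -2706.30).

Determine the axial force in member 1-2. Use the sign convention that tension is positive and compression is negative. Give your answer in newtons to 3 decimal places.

N=5 nodes, M=7 members, R=3 reactions → 2N=10, M+R=10
member 0 (0-1): L=5.3587, (cx,cy)=(0.3893,0.9211)
member 1 (0-2): L=3.6980, (cx,cy)=(1.0000,0.0000)
member 2 (1-2): L=5.1926, (cx,cy)=(0.3104,-0.9506)
member 3 (1-3): L=3.6444, (cx,cy)=(0.9971,0.0755)
member 4 (2-3): L=5.5895, (cx,cy)=(0.3617,0.9323)
member 5 (2-4): L=3.7020, (cx,cy)=(1.0000,0.0000)
member 6 (3-4): L=5.4751, (cx,cy)=(0.3068,-0.9518)
solve A·x = −loads:
  F[0-1] = -2613.8865 N (compression)
  F[0-2] = +823.2099 N (tension)
  F[1-2] = +2392.7169 N (tension)
  F[1-3] = -1765.3586 N (compression)
  F[2-3] = -2137.2916 N (compression)
  F[2-4] = +187.1639 N (tension)
  F[3-4] = -609.9670 N (compression)
  Rx@0 = +194.3100 N
  Ry@0 = +2407.7076 N
  Ry@4 = +580.5424 N

2392.717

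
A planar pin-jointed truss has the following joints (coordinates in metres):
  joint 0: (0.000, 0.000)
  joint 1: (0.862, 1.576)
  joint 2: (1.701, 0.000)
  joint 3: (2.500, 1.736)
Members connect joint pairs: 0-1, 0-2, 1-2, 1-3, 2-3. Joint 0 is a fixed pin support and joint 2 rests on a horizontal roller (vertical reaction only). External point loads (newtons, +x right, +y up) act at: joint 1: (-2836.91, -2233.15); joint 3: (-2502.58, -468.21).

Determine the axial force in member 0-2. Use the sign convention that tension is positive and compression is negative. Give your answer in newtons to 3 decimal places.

-2022.727

N=4 nodes, M=5 members, R=3 reactions → 2N=8, M+R=8
member 0 (0-1): L=1.7963, (cx,cy)=(0.4799,0.8773)
member 1 (0-2): L=1.7010, (cx,cy)=(1.0000,0.0000)
member 2 (1-2): L=1.7854, (cx,cy)=(0.4699,-0.8827)
member 3 (1-3): L=1.6458, (cx,cy)=(0.9953,0.0972)
member 4 (2-3): L=1.9110, (cx,cy)=(0.4181,0.9084)
solve A·x = −loads:
  F[0-1] = -6911.8528 N (compression)
  F[0-2] = -2022.7275 N (compression)
  F[1-2] = +4074.9413 N (tension)
  F[1-3] = -2406.1443 N (compression)
  F[2-3] = -257.9151 N (compression)
  Rx@0 = +5339.4900 N
  Ry@0 = +6064.0577 N
  Ry@2 = -3362.6977 N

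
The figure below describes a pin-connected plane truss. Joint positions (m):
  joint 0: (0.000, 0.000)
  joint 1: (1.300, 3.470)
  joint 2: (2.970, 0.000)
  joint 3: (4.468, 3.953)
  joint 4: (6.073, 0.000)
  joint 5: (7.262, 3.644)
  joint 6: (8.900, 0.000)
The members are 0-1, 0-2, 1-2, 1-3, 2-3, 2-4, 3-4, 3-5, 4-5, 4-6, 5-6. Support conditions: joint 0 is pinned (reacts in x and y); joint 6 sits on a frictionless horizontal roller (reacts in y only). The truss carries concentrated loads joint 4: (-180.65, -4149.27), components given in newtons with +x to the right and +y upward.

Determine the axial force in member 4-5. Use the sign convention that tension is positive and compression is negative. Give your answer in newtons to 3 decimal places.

N=7 nodes, M=11 members, R=3 reactions → 2N=14, M+R=14
member 0 (0-1): L=3.7055, (cx,cy)=(0.3508,0.9364)
member 1 (0-2): L=2.9700, (cx,cy)=(1.0000,0.0000)
member 2 (1-2): L=3.8509, (cx,cy)=(0.4337,-0.9011)
member 3 (1-3): L=3.2046, (cx,cy)=(0.9886,0.1507)
member 4 (2-3): L=4.2273, (cx,cy)=(0.3544,0.9351)
member 5 (2-4): L=3.1030, (cx,cy)=(1.0000,0.0000)
member 6 (3-4): L=4.2664, (cx,cy)=(0.3762,-0.9265)
member 7 (3-5): L=2.8110, (cx,cy)=(0.9939,-0.1099)
member 8 (4-5): L=3.8331, (cx,cy)=(0.3102,0.9507)
member 9 (4-6): L=2.8270, (cx,cy)=(1.0000,0.0000)
member 10 (5-6): L=3.9952, (cx,cy)=(0.4100,-0.9121)
solve A·x = −loads:
  F[0-1] = -1407.4323 N (compression)
  F[0-2] = +313.1162 N (tension)
  F[1-2] = +1284.8467 N (tension)
  F[1-3] = -1063.0965 N (compression)
  F[2-3] = -1238.0871 N (compression)
  F[2-4] = +1309.0330 N (tension)
  F[3-4] = +1675.5185 N (tension)
  F[3-5] = -2132.9297 N (compression)
  F[4-5] = +2731.5744 N (tension)
  F[4-6] = +1272.6838 N (tension)
  F[5-6] = -3104.1826 N (compression)
  Rx@0 = +180.6500 N
  Ry@0 = +1317.9760 N
  Ry@6 = +2831.2940 N

2731.574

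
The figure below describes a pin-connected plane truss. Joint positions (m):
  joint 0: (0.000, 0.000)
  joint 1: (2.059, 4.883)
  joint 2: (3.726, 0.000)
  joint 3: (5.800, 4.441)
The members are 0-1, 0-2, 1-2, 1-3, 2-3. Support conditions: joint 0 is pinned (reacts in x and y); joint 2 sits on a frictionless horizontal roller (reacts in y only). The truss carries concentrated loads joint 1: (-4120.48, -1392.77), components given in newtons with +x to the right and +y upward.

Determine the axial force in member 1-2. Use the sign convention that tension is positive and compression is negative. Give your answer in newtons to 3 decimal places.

N=4 nodes, M=5 members, R=3 reactions → 2N=8, M+R=8
member 0 (0-1): L=5.2994, (cx,cy)=(0.3885,0.9214)
member 1 (0-2): L=3.7260, (cx,cy)=(1.0000,0.0000)
member 2 (1-2): L=5.1597, (cx,cy)=(0.3231,-0.9464)
member 3 (1-3): L=3.7670, (cx,cy)=(0.9931,-0.1173)
member 4 (2-3): L=4.9014, (cx,cy)=(0.4231,0.9061)
solve A·x = −loads:
  F[0-1] = -6536.6622 N (compression)
  F[0-2] = -1580.7396 N (compression)
  F[1-2] = +4892.7136 N (tension)
  F[1-3] = +0.0000 N (tension)
  F[2-3] = -0.0000 N (compression)
  Rx@0 = +4120.4800 N
  Ry@0 = +6023.0949 N
  Ry@2 = -4630.3249 N

4892.714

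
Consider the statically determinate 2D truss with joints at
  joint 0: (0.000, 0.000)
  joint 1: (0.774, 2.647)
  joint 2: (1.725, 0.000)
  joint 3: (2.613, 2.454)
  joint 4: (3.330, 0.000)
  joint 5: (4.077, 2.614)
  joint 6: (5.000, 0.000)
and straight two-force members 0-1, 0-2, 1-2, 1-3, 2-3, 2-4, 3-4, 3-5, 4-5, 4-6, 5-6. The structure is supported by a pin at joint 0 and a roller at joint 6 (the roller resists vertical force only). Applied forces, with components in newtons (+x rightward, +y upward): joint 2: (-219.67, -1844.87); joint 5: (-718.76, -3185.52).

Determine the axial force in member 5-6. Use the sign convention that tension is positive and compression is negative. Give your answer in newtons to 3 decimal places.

N=7 nodes, M=11 members, R=3 reactions → 2N=14, M+R=14
member 0 (0-1): L=2.7578, (cx,cy)=(0.2807,0.9598)
member 1 (0-2): L=1.7250, (cx,cy)=(1.0000,0.0000)
member 2 (1-2): L=2.8127, (cx,cy)=(0.3381,-0.9411)
member 3 (1-3): L=1.8491, (cx,cy)=(0.9945,-0.1044)
member 4 (2-3): L=2.6097, (cx,cy)=(0.3403,0.9403)
member 5 (2-4): L=1.6050, (cx,cy)=(1.0000,0.0000)
member 6 (3-4): L=2.5566, (cx,cy)=(0.2805,-0.9599)
member 7 (3-5): L=1.4727, (cx,cy)=(0.9941,0.1086)
member 8 (4-5): L=2.7186, (cx,cy)=(0.2748,0.9615)
member 9 (4-6): L=1.6700, (cx,cy)=(1.0000,0.0000)
member 10 (5-6): L=2.7722, (cx,cy)=(0.3330,-0.9429)
solve A·x = −loads:
  F[0-1] = -2263.1636 N (compression)
  F[0-2] = -303.2633 N (compression)
  F[1-2] = +2472.1891 N (tension)
  F[1-3] = -1479.1302 N (compression)
  F[2-3] = -512.2875 N (compression)
  F[2-4] = +926.6051 N (tension)
  F[3-4] = +148.9252 N (tension)
  F[3-5] = -1697.1771 N (compression)
  F[4-5] = -148.6710 N (compression)
  F[4-6] = +1009.2216 N (tension)
  F[5-6] = -3031.1305 N (compression)
  Rx@0 = +938.4300 N
  Ry@0 = +2172.2046 N
  Ry@6 = +2858.1854 N

-3031.130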